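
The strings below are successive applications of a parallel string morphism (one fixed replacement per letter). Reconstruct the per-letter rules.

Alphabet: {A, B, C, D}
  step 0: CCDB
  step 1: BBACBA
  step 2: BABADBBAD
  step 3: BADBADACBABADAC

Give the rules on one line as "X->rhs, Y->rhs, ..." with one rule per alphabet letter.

A->D, B->BA, C->B, D->AC

  step 2 ⇒ step 3: BABADBBAD ⇒ BA·D·BA·D·AC·BA·BA·D·AC
    A ↦ D
    B ↦ BA
    D ↦ AC
  step 0 ⇒ step 1: CCDB ⇒ B·B·AC·BA
    C ↦ B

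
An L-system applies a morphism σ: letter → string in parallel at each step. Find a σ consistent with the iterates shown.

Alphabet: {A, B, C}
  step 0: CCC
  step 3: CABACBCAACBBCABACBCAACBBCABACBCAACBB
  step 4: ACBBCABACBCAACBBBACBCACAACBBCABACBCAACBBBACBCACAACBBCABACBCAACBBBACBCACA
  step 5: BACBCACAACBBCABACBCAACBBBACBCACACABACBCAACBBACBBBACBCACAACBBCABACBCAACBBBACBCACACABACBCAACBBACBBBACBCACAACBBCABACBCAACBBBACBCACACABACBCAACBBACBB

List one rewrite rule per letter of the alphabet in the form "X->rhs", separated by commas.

  step 4 ⇒ step 5: ACBBCABACBCAACBBBACBCACAACBBCABACBCAACBBBACBCACAACBBCABACBCAACBBBACBCACA ⇒ B·ACB·CA·CA·ACB·B·CA·B·ACB·CA·ACB·B·B·ACB·CA·CA·CA·B·ACB·CA·ACB·B·ACB·B·B·ACB·CA·CA·ACB·B·CA·B·ACB·CA·ACB·B·B·ACB·CA·CA·CA·B·ACB·CA·ACB·B·ACB·B·B·ACB·CA·CA·ACB·B·CA·B·ACB·CA·ACB·B·B·ACB·CA·CA·CA·B·ACB·CA·ACB·B·ACB·B
    A ↦ B
    B ↦ CA
    C ↦ ACB

A->B, B->CA, C->ACB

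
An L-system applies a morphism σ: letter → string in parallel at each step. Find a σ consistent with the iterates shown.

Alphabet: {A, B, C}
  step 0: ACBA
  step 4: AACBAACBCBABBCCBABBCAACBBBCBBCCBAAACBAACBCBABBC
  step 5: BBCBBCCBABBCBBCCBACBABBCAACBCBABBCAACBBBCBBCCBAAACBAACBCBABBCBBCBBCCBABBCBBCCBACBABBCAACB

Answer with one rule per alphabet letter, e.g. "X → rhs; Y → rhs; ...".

  step 4 ⇒ step 5: AACBAACBCBABBCCBABBCAACBBBCBBCCBAAACBAACBCBABBC ⇒ BBC·BBC·CB·A·BBC·BBC·CB·A·CB·A·BBC·A·A·CB·CB·A·BBC·A·A·CB·BBC·BBC·CB·A·A·A·CB·A·A·CB·CB·A·BBC·BBC·BBC·CB·A·BBC·BBC·CB·A·CB·A·BBC·A·A·CB
    A ↦ BBC
    B ↦ A
    C ↦ CB

A->BBC, B->A, C->CB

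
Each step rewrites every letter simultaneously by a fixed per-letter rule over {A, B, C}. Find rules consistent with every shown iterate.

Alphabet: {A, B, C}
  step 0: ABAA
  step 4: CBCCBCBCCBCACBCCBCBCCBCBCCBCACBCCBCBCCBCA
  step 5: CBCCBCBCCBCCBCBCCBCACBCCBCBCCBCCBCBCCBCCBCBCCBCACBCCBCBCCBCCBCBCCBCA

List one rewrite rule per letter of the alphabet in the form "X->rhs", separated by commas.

  step 4 ⇒ step 5: CBCCBCBCCBCACBCCBCBCCBCBCCBCACBCCBCBCCBCA ⇒ CB·C·CB·CB·C·CB·C·CB·CB·C·CB·CA·CB·C·CB·CB·C·CB·C·CB·CB·C·CB·C·CB·CB·C·CB·CA·CB·C·CB·CB·C·CB·C·CB·CB·C·CB·CA
    A ↦ CA
    B ↦ C
    C ↦ CB

A->CA, B->C, C->CB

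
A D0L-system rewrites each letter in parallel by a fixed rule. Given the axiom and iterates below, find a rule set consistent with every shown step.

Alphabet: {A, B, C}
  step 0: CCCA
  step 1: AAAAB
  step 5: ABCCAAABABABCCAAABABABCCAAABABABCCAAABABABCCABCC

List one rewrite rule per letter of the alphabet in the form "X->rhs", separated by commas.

A->AB, B->CC, C->A

  step 0 ⇒ step 1: CCCA ⇒ A·A·A·AB
    A ↦ AB
    C ↦ A
    B ↦ CC  (constrained at step 1)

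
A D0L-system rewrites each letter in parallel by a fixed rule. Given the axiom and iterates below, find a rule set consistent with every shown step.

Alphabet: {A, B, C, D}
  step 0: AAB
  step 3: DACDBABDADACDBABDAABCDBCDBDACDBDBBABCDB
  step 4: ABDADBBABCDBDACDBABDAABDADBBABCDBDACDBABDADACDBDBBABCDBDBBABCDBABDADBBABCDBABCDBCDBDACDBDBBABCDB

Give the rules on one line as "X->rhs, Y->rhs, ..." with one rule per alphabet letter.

A->DA, B->CDB, C->DBB, D->AB

  step 3 ⇒ step 4: DACDBABDADACDBABDAABCDBCDBDACDBDBBABCDB ⇒ AB·DA·DBB·AB·CDB·DA·CDB·AB·DA·AB·DA·DBB·AB·CDB·DA·CDB·AB·DA·DA·CDB·DBB·AB·CDB·DBB·AB·CDB·AB·DA·DBB·AB·CDB·AB·CDB·CDB·DA·CDB·DBB·AB·CDB
    A ↦ DA
    B ↦ CDB
    C ↦ DBB
    D ↦ AB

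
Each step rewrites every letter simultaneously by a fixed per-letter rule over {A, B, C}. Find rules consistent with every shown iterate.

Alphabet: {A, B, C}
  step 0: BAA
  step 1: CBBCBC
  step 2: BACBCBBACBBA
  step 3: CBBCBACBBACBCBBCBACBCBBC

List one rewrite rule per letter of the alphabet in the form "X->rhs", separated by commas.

A->BC, B->CB, C->BA

  step 2 ⇒ step 3: BACBCBBACBBA ⇒ CB·BC·BA·CB·BA·CB·CB·BC·BA·CB·CB·BC
    A ↦ BC
    B ↦ CB
    C ↦ BA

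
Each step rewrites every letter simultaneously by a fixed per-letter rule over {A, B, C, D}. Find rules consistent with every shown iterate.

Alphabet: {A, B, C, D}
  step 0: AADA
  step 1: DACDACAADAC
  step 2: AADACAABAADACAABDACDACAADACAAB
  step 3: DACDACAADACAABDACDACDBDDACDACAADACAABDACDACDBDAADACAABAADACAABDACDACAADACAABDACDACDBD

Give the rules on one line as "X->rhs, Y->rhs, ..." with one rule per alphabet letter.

A->DAC, B->DBD, C->AAB, D->AA

  step 2 ⇒ step 3: AADACAABAADACAABDACDACAADACAAB ⇒ DAC·DAC·AA·DAC·AAB·DAC·DAC·DBD·DAC·DAC·AA·DAC·AAB·DAC·DAC·DBD·AA·DAC·AAB·AA·DAC·AAB·DAC·DAC·AA·DAC·AAB·DAC·DAC·DBD
    A ↦ DAC
    B ↦ DBD
    C ↦ AAB
    D ↦ AA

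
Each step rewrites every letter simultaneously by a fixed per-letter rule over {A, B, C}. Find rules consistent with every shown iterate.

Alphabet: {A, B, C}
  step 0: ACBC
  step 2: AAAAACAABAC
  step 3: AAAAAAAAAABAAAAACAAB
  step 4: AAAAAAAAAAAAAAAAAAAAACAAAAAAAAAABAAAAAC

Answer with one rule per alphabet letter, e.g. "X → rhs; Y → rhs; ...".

A->AA, B->AC, C->B

  step 3 ⇒ step 4: AAAAAAAAAABAAAAACAAB ⇒ AA·AA·AA·AA·AA·AA·AA·AA·AA·AA·AC·AA·AA·AA·AA·AA·B·AA·AA·AC
    A ↦ AA
    B ↦ AC
    C ↦ B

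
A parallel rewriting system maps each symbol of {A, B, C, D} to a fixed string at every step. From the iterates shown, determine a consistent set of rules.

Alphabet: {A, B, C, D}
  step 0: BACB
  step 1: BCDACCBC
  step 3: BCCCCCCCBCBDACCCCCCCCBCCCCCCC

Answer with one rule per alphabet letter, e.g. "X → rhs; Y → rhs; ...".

A->DA, B->BC, C->CC, D->B

  step 0 ⇒ step 1: BACB ⇒ BC·DA·CC·BC
    A ↦ DA
    B ↦ BC
    C ↦ CC
    D ↦ B  (constrained at step 1)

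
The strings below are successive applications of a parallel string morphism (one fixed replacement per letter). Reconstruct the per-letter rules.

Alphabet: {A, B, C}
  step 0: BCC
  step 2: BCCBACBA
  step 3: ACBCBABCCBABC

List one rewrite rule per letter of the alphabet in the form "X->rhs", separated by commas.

A->BC, B->A, C->CB

  step 2 ⇒ step 3: BCCBACBA ⇒ A·CB·CB·A·BC·CB·A·BC
    A ↦ BC
    B ↦ A
    C ↦ CB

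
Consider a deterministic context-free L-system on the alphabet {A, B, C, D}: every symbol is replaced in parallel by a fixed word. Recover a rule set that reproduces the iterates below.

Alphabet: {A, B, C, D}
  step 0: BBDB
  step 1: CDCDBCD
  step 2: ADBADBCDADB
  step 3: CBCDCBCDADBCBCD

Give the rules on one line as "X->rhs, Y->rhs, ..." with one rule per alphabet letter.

A->C, B->CD, C->AD, D->B

  step 2 ⇒ step 3: ADBADBCDADB ⇒ C·B·CD·C·B·CD·AD·B·C·B·CD
    A ↦ C
    B ↦ CD
    C ↦ AD
    D ↦ B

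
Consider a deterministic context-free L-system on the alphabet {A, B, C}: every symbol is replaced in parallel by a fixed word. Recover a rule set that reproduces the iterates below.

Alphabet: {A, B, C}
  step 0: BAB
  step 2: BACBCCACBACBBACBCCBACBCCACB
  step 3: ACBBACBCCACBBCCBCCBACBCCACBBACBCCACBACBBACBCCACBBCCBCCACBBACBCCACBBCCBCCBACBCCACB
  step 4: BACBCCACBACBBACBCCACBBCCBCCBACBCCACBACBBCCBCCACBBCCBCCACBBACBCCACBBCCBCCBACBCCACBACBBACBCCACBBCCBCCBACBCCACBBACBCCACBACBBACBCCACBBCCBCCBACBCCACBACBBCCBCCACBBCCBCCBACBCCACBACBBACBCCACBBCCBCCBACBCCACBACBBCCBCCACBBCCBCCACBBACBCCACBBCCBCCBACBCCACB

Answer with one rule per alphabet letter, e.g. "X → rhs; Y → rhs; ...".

  step 3 ⇒ step 4: ACBBACBCCACBBCCBCCBACBCCACBBACBCCACBACBBACBCCACBBCCBCCACBBACBCCACBBCCBCCBACBCCACB ⇒ BAC·BCC·ACB·ACB·BAC·BCC·ACB·BCC·BCC·BAC·BCC·ACB·ACB·BCC·BCC·ACB·BCC·BCC·ACB·BAC·BCC·ACB·BCC·BCC·BAC·BCC·ACB·ACB·BAC·BCC·ACB·BCC·BCC·BAC·BCC·ACB·BAC·BCC·ACB·ACB·BAC·BCC·ACB·BCC·BCC·BAC·BCC·ACB·ACB·BCC·BCC·ACB·BCC·BCC·BAC·BCC·ACB·ACB·BAC·BCC·ACB·BCC·BCC·BAC·BCC·ACB·ACB·BCC·BCC·ACB·BCC·BCC·ACB·BAC·BCC·ACB·BCC·BCC·BAC·BCC·ACB
    A ↦ BAC
    B ↦ ACB
    C ↦ BCC

A->BAC, B->ACB, C->BCC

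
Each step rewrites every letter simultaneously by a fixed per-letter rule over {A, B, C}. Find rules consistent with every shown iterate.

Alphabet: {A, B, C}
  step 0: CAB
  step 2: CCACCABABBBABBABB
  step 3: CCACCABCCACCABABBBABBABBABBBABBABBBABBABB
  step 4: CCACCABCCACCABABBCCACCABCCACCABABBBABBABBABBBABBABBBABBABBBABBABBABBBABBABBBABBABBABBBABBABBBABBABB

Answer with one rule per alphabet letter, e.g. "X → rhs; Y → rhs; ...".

A->B, B->ABB, C->CCA

  step 3 ⇒ step 4: CCACCABCCACCABABBBABBABBABBBABBABBBABBABB ⇒ CCA·CCA·B·CCA·CCA·B·ABB·CCA·CCA·B·CCA·CCA·B·ABB·B·ABB·ABB·ABB·B·ABB·ABB·B·ABB·ABB·B·ABB·ABB·ABB·B·ABB·ABB·B·ABB·ABB·ABB·B·ABB·ABB·B·ABB·ABB
    A ↦ B
    B ↦ ABB
    C ↦ CCA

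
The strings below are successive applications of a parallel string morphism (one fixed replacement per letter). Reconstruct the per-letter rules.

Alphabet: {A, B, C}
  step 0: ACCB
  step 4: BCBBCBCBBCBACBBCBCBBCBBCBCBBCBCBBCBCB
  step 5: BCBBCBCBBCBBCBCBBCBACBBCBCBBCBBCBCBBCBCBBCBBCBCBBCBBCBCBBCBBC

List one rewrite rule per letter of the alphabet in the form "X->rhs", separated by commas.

  step 4 ⇒ step 5: BCBBCBCBBCBACBBCBCBBCBBCBCBBCBCBBCBCB ⇒ BC·B·BC·BC·B·BC·B·BC·BC·B·BC·BAC·B·BC·BC·B·BC·B·BC·BC·B·BC·BC·B·BC·B·BC·BC·B·BC·B·BC·BC·B·BC·B·BC
    A ↦ BAC
    B ↦ BC
    C ↦ B

A->BAC, B->BC, C->B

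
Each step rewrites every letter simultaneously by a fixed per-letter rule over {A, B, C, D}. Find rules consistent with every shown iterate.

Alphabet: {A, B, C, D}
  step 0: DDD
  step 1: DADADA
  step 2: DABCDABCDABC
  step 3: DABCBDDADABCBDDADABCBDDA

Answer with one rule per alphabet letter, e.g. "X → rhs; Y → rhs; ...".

  step 2 ⇒ step 3: DABCDABCDABC ⇒ DA·BC·BD·DA·DA·BC·BD·DA·DA·BC·BD·DA
    A ↦ BC
    B ↦ BD
    C ↦ DA
    D ↦ DA

A->BC, B->BD, C->DA, D->DA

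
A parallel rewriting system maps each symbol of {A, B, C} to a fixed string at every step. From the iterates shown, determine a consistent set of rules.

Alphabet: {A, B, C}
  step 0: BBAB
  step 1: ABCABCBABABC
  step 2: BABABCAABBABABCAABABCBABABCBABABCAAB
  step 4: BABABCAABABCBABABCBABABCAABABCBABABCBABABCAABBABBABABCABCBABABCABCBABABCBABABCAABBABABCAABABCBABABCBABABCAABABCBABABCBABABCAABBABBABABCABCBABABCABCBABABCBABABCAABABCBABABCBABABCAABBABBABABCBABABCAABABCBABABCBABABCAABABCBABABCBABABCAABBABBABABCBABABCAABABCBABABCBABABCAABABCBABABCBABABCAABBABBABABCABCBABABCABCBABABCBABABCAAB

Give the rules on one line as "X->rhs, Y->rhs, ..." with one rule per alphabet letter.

A->BAB, B->ABC, C->AAB

  step 1 ⇒ step 2: ABCABCBABABC ⇒ BAB·ABC·AAB·BAB·ABC·AAB·ABC·BAB·ABC·BAB·ABC·AAB
    A ↦ BAB
    B ↦ ABC
    C ↦ AAB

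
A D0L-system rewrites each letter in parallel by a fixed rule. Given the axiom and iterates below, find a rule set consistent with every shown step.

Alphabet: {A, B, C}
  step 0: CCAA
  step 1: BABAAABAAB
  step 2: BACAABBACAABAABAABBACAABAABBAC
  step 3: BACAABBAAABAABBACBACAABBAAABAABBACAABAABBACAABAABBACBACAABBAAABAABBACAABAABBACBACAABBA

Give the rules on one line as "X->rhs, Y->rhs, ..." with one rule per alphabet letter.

  step 2 ⇒ step 3: BACAABBACAABAABAABBACAABAABBAC ⇒ BAC·AAB·BA·AAB·AAB·BAC·BAC·AAB·BA·AAB·AAB·BAC·AAB·AAB·BAC·AAB·AAB·BAC·BAC·AAB·BA·AAB·AAB·BAC·AAB·AAB·BAC·BAC·AAB·BA
    A ↦ AAB
    B ↦ BAC
    C ↦ BA

A->AAB, B->BAC, C->BA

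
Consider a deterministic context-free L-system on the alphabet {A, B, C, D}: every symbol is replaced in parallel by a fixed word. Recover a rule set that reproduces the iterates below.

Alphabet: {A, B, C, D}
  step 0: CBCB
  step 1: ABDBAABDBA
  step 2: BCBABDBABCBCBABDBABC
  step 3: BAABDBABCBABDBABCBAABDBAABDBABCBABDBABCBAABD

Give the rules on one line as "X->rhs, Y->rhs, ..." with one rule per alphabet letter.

A->BC, B->BA, C->ABD, D->BD

  step 2 ⇒ step 3: BCBABDBABCBCBABDBABC ⇒ BA·ABD·BA·BC·BA·BD·BA·BC·BA·ABD·BA·ABD·BA·BC·BA·BD·BA·BC·BA·ABD
    A ↦ BC
    B ↦ BA
    C ↦ ABD
    D ↦ BD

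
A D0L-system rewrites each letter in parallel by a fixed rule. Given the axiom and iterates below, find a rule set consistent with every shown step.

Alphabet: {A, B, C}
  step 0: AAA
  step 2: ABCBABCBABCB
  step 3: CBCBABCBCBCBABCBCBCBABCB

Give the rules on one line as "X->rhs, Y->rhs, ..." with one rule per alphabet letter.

  step 2 ⇒ step 3: ABCBABCBABCB ⇒ CB·CB·AB·CB·CB·CB·AB·CB·CB·CB·AB·CB
    A ↦ CB
    B ↦ CB
    C ↦ AB

A->CB, B->CB, C->AB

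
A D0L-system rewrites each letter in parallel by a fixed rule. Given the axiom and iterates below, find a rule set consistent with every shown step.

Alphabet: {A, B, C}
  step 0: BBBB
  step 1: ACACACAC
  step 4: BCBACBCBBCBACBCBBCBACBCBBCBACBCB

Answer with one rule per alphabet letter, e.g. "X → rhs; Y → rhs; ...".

  step 0 ⇒ step 1: BBBB ⇒ AC·AC·AC·AC
    B ↦ AC
    A ↦ BC  (constrained at step 1)
    C ↦ B  (constrained at step 1)

A->BC, B->AC, C->B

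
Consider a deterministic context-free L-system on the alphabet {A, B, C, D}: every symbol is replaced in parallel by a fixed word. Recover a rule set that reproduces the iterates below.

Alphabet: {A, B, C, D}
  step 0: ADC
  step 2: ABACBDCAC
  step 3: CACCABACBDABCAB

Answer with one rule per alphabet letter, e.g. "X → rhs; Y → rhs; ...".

  step 2 ⇒ step 3: ABACBDCAC ⇒ C·AC·C·AB·AC·BD·AB·C·AB
    A ↦ C
    B ↦ AC
    C ↦ AB
    D ↦ BD

A->C, B->AC, C->AB, D->BD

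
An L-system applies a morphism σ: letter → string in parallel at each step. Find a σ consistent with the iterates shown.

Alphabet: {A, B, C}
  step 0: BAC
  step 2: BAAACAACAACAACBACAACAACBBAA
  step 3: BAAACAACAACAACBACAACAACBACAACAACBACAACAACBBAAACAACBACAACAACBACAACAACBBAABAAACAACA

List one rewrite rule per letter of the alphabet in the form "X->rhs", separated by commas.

  step 2 ⇒ step 3: BAAACAACAACAACBACAACAACBBAA ⇒ BAA·ACA·ACA·ACA·ACB·ACA·ACA·ACB·ACA·ACA·ACB·ACA·ACA·ACB·BAA·ACA·ACB·ACA·ACA·ACB·ACA·ACA·ACB·BAA·BAA·ACA·ACA
    A ↦ ACA
    B ↦ BAA
    C ↦ ACB

A->ACA, B->BAA, C->ACB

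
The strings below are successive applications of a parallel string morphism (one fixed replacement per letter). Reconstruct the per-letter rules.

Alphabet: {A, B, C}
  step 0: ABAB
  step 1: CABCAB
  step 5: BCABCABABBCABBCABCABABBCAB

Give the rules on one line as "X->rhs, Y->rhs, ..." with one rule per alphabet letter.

A->C, B->AB, C->B

  step 0 ⇒ step 1: ABAB ⇒ C·AB·C·AB
    A ↦ C
    B ↦ AB
    C ↦ B  (constrained at step 1)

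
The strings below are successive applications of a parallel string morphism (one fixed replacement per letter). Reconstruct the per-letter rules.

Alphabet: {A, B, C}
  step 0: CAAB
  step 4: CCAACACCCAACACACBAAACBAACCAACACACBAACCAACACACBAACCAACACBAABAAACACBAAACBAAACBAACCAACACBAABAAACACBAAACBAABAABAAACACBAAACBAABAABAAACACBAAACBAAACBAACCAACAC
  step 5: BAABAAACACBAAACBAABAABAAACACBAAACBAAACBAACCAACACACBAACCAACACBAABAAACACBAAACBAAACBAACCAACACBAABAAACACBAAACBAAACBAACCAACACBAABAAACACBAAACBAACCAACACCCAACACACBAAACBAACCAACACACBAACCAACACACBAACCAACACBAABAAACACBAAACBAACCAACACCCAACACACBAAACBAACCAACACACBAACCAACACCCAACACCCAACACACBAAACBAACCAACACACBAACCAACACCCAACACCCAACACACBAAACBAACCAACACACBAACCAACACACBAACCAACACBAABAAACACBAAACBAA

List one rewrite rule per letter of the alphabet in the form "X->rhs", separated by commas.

  step 4 ⇒ step 5: CCAACACCCAACACACBAAACBAACCAACACACBAACCAACACACBAACCAACACBAABAAACACBAAACBAAACBAACCAACACBAABAAACACBAAACBAABAABAAACACBAAACBAABAABAAACACBAAACBAAACBAACCAACAC ⇒ BAA·BAA·AC·AC·BAA·AC·BAA·BAA·BAA·AC·AC·BAA·AC·BAA·AC·BAA·CCA·AC·AC·AC·BAA·CCA·AC·AC·BAA·BAA·AC·AC·BAA·AC·BAA·AC·BAA·CCA·AC·AC·BAA·BAA·AC·AC·BAA·AC·BAA·AC·BAA·CCA·AC·AC·BAA·BAA·AC·AC·BAA·AC·BAA·CCA·AC·AC·CCA·AC·AC·AC·BAA·AC·BAA·CCA·AC·AC·AC·BAA·CCA·AC·AC·AC·BAA·CCA·AC·AC·BAA·BAA·AC·AC·BAA·AC·BAA·CCA·AC·AC·CCA·AC·AC·AC·BAA·AC·BAA·CCA·AC·AC·AC·BAA·CCA·AC·AC·CCA·AC·AC·CCA·AC·AC·AC·BAA·AC·BAA·CCA·AC·AC·AC·BAA·CCA·AC·AC·CCA·AC·AC·CCA·AC·AC·AC·BAA·AC·BAA·CCA·AC·AC·AC·BAA·CCA·AC·AC·AC·BAA·CCA·AC·AC·BAA·BAA·AC·AC·BAA·AC·BAA
    A ↦ AC
    B ↦ CCA
    C ↦ BAA

A->AC, B->CCA, C->BAA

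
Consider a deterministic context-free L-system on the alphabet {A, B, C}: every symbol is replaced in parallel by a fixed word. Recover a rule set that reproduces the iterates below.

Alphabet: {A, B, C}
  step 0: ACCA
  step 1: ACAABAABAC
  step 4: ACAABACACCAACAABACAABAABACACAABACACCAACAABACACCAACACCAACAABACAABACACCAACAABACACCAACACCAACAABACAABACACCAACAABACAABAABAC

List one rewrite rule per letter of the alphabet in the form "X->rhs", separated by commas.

  step 0 ⇒ step 1: ACCA ⇒ AC·AAB·AAB·AC
    A ↦ AC
    C ↦ AAB
    B ↦ CA  (constrained at step 1)

A->AC, B->CA, C->AAB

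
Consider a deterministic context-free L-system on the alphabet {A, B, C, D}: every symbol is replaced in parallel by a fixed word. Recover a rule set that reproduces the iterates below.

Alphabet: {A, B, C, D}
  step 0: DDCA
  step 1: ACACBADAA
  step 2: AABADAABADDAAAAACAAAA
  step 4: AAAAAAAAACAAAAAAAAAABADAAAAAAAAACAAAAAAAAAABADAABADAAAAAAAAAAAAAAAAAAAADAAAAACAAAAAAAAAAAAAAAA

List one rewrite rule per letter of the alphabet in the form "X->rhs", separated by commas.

  step 1 ⇒ step 2: ACACBADAA ⇒ AA·BAD·AA·BAD·DAA·AA·AC·AA·AA
    A ↦ AA
    B ↦ DAA
    C ↦ BAD
    D ↦ AC

A->AA, B->DAA, C->BAD, D->AC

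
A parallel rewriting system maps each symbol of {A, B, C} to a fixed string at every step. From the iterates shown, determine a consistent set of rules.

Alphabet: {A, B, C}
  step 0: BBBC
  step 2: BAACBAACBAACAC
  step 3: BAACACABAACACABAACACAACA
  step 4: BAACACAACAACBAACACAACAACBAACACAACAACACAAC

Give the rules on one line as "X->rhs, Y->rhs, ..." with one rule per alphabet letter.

A->AC, B->BA, C->A

  step 3 ⇒ step 4: BAACACABAACACABAACACAACA ⇒ BA·AC·AC·A·AC·A·AC·BA·AC·AC·A·AC·A·AC·BA·AC·AC·A·AC·A·AC·AC·A·AC
    A ↦ AC
    B ↦ BA
    C ↦ A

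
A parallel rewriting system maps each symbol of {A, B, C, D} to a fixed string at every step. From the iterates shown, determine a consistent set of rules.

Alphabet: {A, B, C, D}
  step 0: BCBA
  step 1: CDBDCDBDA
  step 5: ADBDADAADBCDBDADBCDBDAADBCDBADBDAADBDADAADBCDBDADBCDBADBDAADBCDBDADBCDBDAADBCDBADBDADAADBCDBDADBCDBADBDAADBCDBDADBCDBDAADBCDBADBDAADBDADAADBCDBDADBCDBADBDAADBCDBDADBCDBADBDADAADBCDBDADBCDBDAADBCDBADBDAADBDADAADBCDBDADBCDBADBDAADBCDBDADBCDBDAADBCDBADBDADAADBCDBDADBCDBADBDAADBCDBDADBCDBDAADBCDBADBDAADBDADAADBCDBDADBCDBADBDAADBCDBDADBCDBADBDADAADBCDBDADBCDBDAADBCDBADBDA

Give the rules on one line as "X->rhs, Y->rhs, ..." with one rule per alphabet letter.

  step 0 ⇒ step 1: BCBA ⇒ CDB·D·CDB·DA
    A ↦ DA
    B ↦ CDB
    C ↦ D
    D ↦ ADB  (constrained at step 1)

A->DA, B->CDB, C->D, D->ADB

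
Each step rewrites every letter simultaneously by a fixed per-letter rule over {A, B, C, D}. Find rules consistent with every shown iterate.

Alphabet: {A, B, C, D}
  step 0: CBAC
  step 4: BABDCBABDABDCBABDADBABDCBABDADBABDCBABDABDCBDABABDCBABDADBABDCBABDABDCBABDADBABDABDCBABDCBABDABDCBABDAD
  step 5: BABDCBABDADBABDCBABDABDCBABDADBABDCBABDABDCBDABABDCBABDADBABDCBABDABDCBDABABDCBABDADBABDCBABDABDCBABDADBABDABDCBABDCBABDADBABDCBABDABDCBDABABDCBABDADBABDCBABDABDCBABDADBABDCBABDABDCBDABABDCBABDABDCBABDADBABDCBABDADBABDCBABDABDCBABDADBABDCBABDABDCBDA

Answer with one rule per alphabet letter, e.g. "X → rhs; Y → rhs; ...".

A->BDC, B->BA, C->D, D->BDA

  step 4 ⇒ step 5: BABDCBABDABDCBABDADBABDCBABDADBABDCBABDABDCBDABABDCBABDADBABDCBABDABDCBABDADBABDABDCBABDCBABDABDCBABDAD ⇒ BA·BDC·BA·BDA·D·BA·BDC·BA·BDA·BDC·BA·BDA·D·BA·BDC·BA·BDA·BDC·BDA·BA·BDC·BA·BDA·D·BA·BDC·BA·BDA·BDC·BDA·BA·BDC·BA·BDA·D·BA·BDC·BA·BDA·BDC·BA·BDA·D·BA·BDA·BDC·BA·BDC·BA·BDA·D·BA·BDC·BA·BDA·BDC·BDA·BA·BDC·BA·BDA·D·BA·BDC·BA·BDA·BDC·BA·BDA·D·BA·BDC·BA·BDA·BDC·BDA·BA·BDC·BA·BDA·BDC·BA·BDA·D·BA·BDC·BA·BDA·D·BA·BDC·BA·BDA·BDC·BA·BDA·D·BA·BDC·BA·BDA·BDC·BDA
    A ↦ BDC
    B ↦ BA
    C ↦ D
    D ↦ BDA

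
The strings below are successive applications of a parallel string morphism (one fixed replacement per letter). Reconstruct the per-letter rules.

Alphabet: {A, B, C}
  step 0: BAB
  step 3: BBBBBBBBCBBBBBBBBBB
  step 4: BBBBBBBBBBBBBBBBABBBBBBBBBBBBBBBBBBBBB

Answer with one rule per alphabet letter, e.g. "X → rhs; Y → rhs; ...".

A->C, B->BB, C->AB

  step 3 ⇒ step 4: BBBBBBBBCBBBBBBBBBB ⇒ BB·BB·BB·BB·BB·BB·BB·BB·AB·BB·BB·BB·BB·BB·BB·BB·BB·BB·BB
    B ↦ BB
    C ↦ AB
    A ↦ C  (constrained at step 0)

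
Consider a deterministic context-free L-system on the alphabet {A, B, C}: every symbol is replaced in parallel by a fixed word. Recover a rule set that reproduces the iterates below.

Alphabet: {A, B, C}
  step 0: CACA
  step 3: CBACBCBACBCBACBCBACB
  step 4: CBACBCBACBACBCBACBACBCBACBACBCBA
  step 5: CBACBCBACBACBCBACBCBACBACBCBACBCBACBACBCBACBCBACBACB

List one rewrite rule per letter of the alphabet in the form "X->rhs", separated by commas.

A->CB, B->A, C->CB

  step 4 ⇒ step 5: CBACBCBACBACBCBACBACBCBACBACBCBA ⇒ CB·A·CB·CB·A·CB·A·CB·CB·A·CB·CB·A·CB·A·CB·CB·A·CB·CB·A·CB·A·CB·CB·A·CB·CB·A·CB·A·CB
    A ↦ CB
    B ↦ A
    C ↦ CB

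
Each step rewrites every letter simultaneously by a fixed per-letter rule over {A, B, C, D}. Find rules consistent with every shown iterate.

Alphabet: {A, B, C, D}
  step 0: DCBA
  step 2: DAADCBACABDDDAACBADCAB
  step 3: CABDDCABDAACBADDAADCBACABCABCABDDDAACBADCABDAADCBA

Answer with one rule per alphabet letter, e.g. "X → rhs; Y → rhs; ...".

  step 2 ⇒ step 3: DAADCBACABDDDAACBADCAB ⇒ CAB·D·D·CAB·DAA·CBA·D·DAA·D·CBA·CAB·CAB·CAB·D·D·DAA·CBA·D·CAB·DAA·D·CBA
    A ↦ D
    B ↦ CBA
    C ↦ DAA
    D ↦ CAB

A->D, B->CBA, C->DAA, D->CAB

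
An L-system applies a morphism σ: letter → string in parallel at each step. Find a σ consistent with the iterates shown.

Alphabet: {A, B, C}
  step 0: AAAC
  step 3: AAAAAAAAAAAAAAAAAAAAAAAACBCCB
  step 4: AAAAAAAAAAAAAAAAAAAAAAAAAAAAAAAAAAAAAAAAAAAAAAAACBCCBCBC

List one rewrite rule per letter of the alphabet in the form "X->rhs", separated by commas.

A->AA, B->C, C->CB

  step 3 ⇒ step 4: AAAAAAAAAAAAAAAAAAAAAAAACBCCB ⇒ AA·AA·AA·AA·AA·AA·AA·AA·AA·AA·AA·AA·AA·AA·AA·AA·AA·AA·AA·AA·AA·AA·AA·AA·CB·C·CB·CB·C
    A ↦ AA
    B ↦ C
    C ↦ CB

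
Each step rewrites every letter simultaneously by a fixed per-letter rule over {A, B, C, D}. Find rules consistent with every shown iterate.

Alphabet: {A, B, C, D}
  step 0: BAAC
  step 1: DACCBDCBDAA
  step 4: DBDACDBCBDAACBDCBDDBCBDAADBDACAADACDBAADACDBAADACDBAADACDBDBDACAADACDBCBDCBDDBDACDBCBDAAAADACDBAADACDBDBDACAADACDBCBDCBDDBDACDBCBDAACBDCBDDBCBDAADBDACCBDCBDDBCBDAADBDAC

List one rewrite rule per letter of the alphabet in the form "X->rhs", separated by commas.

A->CBD, B->DAC, C->AA, D->DB

  step 0 ⇒ step 1: BAAC ⇒ DAC·CBD·CBD·AA
    A ↦ CBD
    B ↦ DAC
    C ↦ AA
    D ↦ DB  (constrained at step 1)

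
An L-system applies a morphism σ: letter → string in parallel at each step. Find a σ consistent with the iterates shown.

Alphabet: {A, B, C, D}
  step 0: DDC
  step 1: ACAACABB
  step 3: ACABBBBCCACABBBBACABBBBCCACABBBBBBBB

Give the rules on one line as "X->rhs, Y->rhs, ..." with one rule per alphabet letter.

  step 0 ⇒ step 1: DDC ⇒ ACA·ACA·BB
    C ↦ BB
    D ↦ ACA
    A ↦ DCC  (constrained at step 1)
    B ↦ C  (constrained at step 1)

A->DCC, B->C, C->BB, D->ACA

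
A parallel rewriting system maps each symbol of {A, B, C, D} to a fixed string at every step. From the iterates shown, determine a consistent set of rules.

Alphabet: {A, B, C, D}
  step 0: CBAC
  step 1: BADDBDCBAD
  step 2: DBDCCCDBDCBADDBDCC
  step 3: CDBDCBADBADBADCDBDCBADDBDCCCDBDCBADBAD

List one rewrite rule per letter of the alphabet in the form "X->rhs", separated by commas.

A->C, B->DBD, C->BAD, D->C

  step 2 ⇒ step 3: DBDCCCDBDCBADDBDCC ⇒ C·DBD·C·BAD·BAD·BAD·C·DBD·C·BAD·DBD·C·C·C·DBD·C·BAD·BAD
    A ↦ C
    B ↦ DBD
    C ↦ BAD
    D ↦ C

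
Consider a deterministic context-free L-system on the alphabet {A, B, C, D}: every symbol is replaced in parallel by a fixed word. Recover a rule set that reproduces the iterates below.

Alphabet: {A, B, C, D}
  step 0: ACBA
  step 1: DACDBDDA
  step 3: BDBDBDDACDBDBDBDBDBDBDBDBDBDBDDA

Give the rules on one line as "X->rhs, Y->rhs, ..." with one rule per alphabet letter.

A->DA, B->BD, C->CD, D->BD

  step 0 ⇒ step 1: ACBA ⇒ DA·CD·BD·DA
    A ↦ DA
    B ↦ BD
    C ↦ CD
    D ↦ BD  (constrained at step 1)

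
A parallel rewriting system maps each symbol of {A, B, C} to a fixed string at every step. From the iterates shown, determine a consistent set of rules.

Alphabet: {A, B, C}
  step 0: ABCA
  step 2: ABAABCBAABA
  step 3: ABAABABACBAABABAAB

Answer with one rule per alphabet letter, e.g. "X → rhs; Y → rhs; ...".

  step 2 ⇒ step 3: ABAABCBAABA ⇒ AB·A·AB·AB·A·CB·A·AB·AB·A·AB
    A ↦ AB
    B ↦ A
    C ↦ CB

A->AB, B->A, C->CB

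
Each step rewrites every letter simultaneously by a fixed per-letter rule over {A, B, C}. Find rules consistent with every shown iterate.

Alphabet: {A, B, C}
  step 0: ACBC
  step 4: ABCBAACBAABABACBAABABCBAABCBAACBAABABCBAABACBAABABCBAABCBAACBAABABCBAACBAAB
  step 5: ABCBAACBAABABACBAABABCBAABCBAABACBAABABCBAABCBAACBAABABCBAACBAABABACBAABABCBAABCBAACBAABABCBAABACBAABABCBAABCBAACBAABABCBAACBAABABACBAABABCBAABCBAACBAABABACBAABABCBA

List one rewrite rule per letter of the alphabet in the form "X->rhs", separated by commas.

A->AB, B->CBA, C->A

  step 4 ⇒ step 5: ABCBAACBAABABACBAABABCBAABCBAACBAABABCBAABACBAABABCBAABCBAACBAABABCBAACBAAB ⇒ AB·CBA·A·CBA·AB·AB·A·CBA·AB·AB·CBA·AB·CBA·AB·A·CBA·AB·AB·CBA·AB·CBA·A·CBA·AB·AB·CBA·A·CBA·AB·AB·A·CBA·AB·AB·CBA·AB·CBA·A·CBA·AB·AB·CBA·AB·A·CBA·AB·AB·CBA·AB·CBA·A·CBA·AB·AB·CBA·A·CBA·AB·AB·A·CBA·AB·AB·CBA·AB·CBA·A·CBA·AB·AB·A·CBA·AB·AB·CBA
    A ↦ AB
    B ↦ CBA
    C ↦ A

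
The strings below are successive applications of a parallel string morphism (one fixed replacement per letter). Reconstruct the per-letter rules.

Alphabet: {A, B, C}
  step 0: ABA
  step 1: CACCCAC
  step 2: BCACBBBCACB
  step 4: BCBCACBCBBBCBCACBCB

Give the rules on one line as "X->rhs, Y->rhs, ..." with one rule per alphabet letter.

A->CAC, B->C, C->B

  step 1 ⇒ step 2: CACCCAC ⇒ B·CAC·B·B·B·CAC·B
    A ↦ CAC
    C ↦ B
  step 0 ⇒ step 1: ABA ⇒ CAC·C·CAC
    B ↦ C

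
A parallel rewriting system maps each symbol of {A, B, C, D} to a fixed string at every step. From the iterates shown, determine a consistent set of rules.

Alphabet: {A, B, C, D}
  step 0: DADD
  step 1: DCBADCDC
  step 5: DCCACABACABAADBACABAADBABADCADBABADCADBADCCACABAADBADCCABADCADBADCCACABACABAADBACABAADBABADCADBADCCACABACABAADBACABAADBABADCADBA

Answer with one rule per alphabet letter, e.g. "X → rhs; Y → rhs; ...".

  step 0 ⇒ step 1: DADD ⇒ DC·BA·DC·DC
    A ↦ BA
    D ↦ DC
    B ↦ AD  (constrained at step 1)
    C ↦ CA  (constrained at step 1)

A->BA, B->AD, C->CA, D->DC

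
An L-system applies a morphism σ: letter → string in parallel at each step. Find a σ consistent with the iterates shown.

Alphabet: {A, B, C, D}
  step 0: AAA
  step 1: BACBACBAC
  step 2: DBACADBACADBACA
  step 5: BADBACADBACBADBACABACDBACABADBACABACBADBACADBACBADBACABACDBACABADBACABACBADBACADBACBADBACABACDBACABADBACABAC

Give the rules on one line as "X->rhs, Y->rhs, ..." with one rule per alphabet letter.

  step 1 ⇒ step 2: BACBACBAC ⇒ D·BAC·A·D·BAC·A·D·BAC·A
    A ↦ BAC
    B ↦ D
    C ↦ A
    D ↦ BA  (constrained at step 2)

A->BAC, B->D, C->A, D->BA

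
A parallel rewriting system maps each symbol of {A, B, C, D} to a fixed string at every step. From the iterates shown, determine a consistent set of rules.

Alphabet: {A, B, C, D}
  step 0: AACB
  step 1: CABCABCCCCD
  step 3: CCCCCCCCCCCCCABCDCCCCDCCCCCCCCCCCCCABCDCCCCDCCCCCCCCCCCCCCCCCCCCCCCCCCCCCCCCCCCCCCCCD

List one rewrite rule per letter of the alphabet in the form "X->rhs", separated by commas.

A->CAB, B->CD, C->CCC, D->CD

  step 0 ⇒ step 1: AACB ⇒ CAB·CAB·CCC·CD
    A ↦ CAB
    B ↦ CD
    C ↦ CCC
    D ↦ CD  (constrained at step 1)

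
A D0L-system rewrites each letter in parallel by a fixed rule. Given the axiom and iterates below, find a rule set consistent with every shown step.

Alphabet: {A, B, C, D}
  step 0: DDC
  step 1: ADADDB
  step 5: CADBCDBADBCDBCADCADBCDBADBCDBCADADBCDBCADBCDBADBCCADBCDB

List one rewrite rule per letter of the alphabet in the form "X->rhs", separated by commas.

  step 0 ⇒ step 1: DDC ⇒ AD·AD·DB
    C ↦ DB
    D ↦ AD
    A ↦ C  (constrained at step 1)
    B ↦ BC  (constrained at step 1)

A->C, B->BC, C->DB, D->AD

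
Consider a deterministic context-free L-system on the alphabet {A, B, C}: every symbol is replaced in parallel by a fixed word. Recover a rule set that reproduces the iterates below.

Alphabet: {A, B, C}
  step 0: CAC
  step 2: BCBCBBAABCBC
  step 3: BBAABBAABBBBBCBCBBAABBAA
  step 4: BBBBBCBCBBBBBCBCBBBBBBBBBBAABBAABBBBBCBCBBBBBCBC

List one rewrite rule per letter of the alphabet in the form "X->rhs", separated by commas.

A->BC, B->BB, C->AA

  step 3 ⇒ step 4: BBAABBAABBBBBCBCBBAABBAA ⇒ BB·BB·BC·BC·BB·BB·BC·BC·BB·BB·BB·BB·BB·AA·BB·AA·BB·BB·BC·BC·BB·BB·BC·BC
    A ↦ BC
    B ↦ BB
    C ↦ AA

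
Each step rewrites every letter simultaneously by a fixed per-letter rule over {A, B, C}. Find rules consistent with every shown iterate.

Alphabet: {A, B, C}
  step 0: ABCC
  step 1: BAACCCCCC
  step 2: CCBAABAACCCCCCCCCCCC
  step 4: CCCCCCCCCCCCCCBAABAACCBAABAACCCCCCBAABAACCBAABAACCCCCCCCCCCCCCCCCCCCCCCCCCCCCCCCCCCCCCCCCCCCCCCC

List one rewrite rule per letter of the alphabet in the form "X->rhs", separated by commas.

A->BAA, B->CC, C->CC

  step 1 ⇒ step 2: BAACCCCCC ⇒ CC·BAA·BAA·CC·CC·CC·CC·CC·CC
    A ↦ BAA
    B ↦ CC
    C ↦ CC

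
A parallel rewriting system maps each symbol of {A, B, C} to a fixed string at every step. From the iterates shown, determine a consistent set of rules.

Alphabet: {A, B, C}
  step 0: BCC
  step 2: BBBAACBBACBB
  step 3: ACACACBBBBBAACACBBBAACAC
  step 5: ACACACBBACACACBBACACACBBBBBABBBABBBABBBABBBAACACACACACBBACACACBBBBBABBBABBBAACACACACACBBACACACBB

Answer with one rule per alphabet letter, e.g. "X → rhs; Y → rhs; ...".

  step 2 ⇒ step 3: BBBAACBBACBB ⇒ AC·AC·AC·BB·BB·BA·AC·AC·BB·BA·AC·AC
    A ↦ BB
    B ↦ AC
    C ↦ BA

A->BB, B->AC, C->BA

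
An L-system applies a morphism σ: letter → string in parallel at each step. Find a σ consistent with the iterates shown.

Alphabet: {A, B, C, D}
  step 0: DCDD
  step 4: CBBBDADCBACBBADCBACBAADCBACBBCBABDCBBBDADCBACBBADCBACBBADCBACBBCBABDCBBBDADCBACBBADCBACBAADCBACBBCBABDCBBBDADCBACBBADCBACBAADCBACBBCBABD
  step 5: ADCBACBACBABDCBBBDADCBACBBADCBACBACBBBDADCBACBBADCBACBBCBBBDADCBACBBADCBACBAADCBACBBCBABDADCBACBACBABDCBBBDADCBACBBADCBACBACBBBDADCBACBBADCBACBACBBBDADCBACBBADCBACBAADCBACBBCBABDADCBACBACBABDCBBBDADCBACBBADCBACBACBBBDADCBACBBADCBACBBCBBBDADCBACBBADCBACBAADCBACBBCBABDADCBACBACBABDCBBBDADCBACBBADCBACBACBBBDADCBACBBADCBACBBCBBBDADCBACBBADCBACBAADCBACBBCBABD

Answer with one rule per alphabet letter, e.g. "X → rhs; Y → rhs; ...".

A->CBB, B->CBA, C->AD, D->BD

  step 4 ⇒ step 5: CBBBDADCBACBBADCBACBAADCBACBBCBABDCBBBDADCBACBBADCBACBBADCBACBBCBABDCBBBDADCBACBBADCBACBAADCBACBBCBABDCBBBDADCBACBBADCBACBAADCBACBBCBABD ⇒ AD·CBA·CBA·CBA·BD·CBB·BD·AD·CBA·CBB·AD·CBA·CBA·CBB·BD·AD·CBA·CBB·AD·CBA·CBB·CBB·BD·AD·CBA·CBB·AD·CBA·CBA·AD·CBA·CBB·CBA·BD·AD·CBA·CBA·CBA·BD·CBB·BD·AD·CBA·CBB·AD·CBA·CBA·CBB·BD·AD·CBA·CBB·AD·CBA·CBA·CBB·BD·AD·CBA·CBB·AD·CBA·CBA·AD·CBA·CBB·CBA·BD·AD·CBA·CBA·CBA·BD·CBB·BD·AD·CBA·CBB·AD·CBA·CBA·CBB·BD·AD·CBA·CBB·AD·CBA·CBB·CBB·BD·AD·CBA·CBB·AD·CBA·CBA·AD·CBA·CBB·CBA·BD·AD·CBA·CBA·CBA·BD·CBB·BD·AD·CBA·CBB·AD·CBA·CBA·CBB·BD·AD·CBA·CBB·AD·CBA·CBB·CBB·BD·AD·CBA·CBB·AD·CBA·CBA·AD·CBA·CBB·CBA·BD
    A ↦ CBB
    B ↦ CBA
    C ↦ AD
    D ↦ BD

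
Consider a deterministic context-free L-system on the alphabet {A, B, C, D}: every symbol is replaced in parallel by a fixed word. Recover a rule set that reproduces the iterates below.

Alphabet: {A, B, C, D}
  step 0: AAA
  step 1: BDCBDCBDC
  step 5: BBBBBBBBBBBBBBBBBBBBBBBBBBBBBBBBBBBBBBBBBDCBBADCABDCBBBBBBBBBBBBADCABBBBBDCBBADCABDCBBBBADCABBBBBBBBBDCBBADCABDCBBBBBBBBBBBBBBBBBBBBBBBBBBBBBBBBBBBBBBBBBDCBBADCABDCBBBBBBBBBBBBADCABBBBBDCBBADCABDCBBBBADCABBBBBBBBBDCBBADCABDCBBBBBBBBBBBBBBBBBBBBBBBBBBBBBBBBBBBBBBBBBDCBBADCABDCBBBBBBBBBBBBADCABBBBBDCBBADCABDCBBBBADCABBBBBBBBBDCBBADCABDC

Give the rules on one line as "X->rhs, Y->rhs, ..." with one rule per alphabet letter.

A->BDC, B->BB, C->DCA, D->BBA

  step 0 ⇒ step 1: AAA ⇒ BDC·BDC·BDC
    A ↦ BDC
    B ↦ BB  (constrained at step 1)
    C ↦ DCA  (constrained at step 1)
    D ↦ BBA  (constrained at step 1)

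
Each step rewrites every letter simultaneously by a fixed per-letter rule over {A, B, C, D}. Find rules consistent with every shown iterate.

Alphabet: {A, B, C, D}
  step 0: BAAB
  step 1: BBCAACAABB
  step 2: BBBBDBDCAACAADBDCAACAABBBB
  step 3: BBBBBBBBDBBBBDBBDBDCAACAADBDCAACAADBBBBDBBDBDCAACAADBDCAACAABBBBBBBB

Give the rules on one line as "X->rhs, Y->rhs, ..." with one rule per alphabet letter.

  step 2 ⇒ step 3: BBBBDBDCAACAADBDCAACAABBBB ⇒ BB·BB·BB·BB·DBB·BB·DBB·DBD·CAA·CAA·DBD·CAA·CAA·DBB·BB·DBB·DBD·CAA·CAA·DBD·CAA·CAA·BB·BB·BB·BB
    A ↦ CAA
    B ↦ BB
    C ↦ DBD
    D ↦ DBB

A->CAA, B->BB, C->DBD, D->DBB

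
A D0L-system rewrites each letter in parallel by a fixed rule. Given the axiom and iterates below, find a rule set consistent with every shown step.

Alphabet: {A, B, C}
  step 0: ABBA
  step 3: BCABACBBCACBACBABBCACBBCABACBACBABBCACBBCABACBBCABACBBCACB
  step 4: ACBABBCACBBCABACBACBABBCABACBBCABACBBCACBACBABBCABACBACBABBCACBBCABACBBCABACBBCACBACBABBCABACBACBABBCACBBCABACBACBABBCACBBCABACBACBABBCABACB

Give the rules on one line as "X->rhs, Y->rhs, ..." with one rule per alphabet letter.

A->BC, B->ACB, C->AB

  step 3 ⇒ step 4: BCABACBBCACBACBABBCACBBCABACBACBABBCACBBCABACBBCABACBBCACB ⇒ ACB·AB·BC·ACB·BC·AB·ACB·ACB·AB·BC·AB·ACB·BC·AB·ACB·BC·ACB·ACB·AB·BC·AB·ACB·ACB·AB·BC·ACB·BC·AB·ACB·BC·AB·ACB·BC·ACB·ACB·AB·BC·AB·ACB·ACB·AB·BC·ACB·BC·AB·ACB·ACB·AB·BC·ACB·BC·AB·ACB·ACB·AB·BC·AB·ACB
    A ↦ BC
    B ↦ ACB
    C ↦ AB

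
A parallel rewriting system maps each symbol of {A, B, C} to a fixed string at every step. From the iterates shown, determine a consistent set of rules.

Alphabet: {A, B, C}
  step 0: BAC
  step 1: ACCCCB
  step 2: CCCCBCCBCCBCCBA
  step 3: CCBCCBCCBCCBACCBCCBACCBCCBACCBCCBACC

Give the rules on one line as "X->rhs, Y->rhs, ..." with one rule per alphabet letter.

  step 2 ⇒ step 3: CCCCBCCBCCBCCBA ⇒ CCB·CCB·CCB·CCB·A·CCB·CCB·A·CCB·CCB·A·CCB·CCB·A·CC
    A ↦ CC
    B ↦ A
    C ↦ CCB

A->CC, B->A, C->CCB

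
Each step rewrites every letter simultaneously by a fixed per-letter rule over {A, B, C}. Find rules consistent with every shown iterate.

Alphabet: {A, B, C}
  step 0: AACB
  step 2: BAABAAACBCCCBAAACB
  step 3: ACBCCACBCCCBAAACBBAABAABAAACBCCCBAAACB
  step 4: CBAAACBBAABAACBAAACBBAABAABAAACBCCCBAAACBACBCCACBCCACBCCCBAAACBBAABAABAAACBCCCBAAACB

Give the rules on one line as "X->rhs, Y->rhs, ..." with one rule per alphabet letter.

  step 3 ⇒ step 4: ACBCCACBCCCBAAACBBAABAABAAACBCCCBAAACB ⇒ C·BAA·ACB·BAA·BAA·C·BAA·ACB·BAA·BAA·BAA·ACB·C·C·C·BAA·ACB·ACB·C·C·ACB·C·C·ACB·C·C·C·BAA·ACB·BAA·BAA·BAA·ACB·C·C·C·BAA·ACB
    A ↦ C
    B ↦ ACB
    C ↦ BAA

A->C, B->ACB, C->BAA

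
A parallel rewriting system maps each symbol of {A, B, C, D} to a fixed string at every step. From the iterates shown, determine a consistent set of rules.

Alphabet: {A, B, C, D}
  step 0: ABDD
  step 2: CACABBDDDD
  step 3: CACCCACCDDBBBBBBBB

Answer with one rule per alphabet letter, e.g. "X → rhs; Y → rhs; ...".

A->CC, B->D, C->CA, D->BB

  step 2 ⇒ step 3: CACABBDDDD ⇒ CA·CC·CA·CC·D·D·BB·BB·BB·BB
    A ↦ CC
    B ↦ D
    C ↦ CA
    D ↦ BB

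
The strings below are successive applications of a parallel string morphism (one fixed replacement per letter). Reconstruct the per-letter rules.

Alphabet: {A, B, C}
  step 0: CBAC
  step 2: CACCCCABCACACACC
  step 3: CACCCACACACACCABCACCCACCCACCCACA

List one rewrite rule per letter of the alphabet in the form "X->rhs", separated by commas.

  step 2 ⇒ step 3: CACCCCABCACACACC ⇒ CA·CC·CA·CA·CA·CA·CC·AB·CA·CC·CA·CC·CA·CC·CA·CA
    A ↦ CC
    B ↦ AB
    C ↦ CA

A->CC, B->AB, C->CA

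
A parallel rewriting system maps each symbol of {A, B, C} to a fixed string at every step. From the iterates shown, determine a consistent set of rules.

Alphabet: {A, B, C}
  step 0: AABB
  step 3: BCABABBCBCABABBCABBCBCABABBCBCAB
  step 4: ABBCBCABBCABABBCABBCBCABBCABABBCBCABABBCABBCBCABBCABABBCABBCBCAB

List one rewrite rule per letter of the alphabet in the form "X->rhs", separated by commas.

A->BC, B->AB, C->BC

  step 3 ⇒ step 4: BCABABBCBCABABBCABBCBCABABBCBCAB ⇒ AB·BC·BC·AB·BC·AB·AB·BC·AB·BC·BC·AB·BC·AB·AB·BC·BC·AB·AB·BC·AB·BC·BC·AB·BC·AB·AB·BC·AB·BC·BC·AB
    A ↦ BC
    B ↦ AB
    C ↦ BC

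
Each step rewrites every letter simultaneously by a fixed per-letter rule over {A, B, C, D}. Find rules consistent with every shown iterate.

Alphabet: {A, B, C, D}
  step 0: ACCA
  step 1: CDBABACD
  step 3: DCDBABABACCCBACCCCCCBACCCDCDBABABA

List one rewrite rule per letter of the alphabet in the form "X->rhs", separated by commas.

  step 0 ⇒ step 1: ACCA ⇒ CD·BA·BA·CD
    A ↦ CD
    C ↦ BA
    B ↦ D  (constrained at step 1)
    D ↦ CCC  (constrained at step 1)

A->CD, B->D, C->BA, D->CCC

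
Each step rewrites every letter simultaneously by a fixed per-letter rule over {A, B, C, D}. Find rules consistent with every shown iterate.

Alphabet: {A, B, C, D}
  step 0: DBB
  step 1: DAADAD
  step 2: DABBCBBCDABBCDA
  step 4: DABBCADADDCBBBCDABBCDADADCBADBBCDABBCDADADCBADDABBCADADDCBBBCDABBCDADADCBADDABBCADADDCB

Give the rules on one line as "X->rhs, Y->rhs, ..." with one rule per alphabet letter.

A->BBC, B->AD, C->DCB, D->DA

  step 1 ⇒ step 2: DAADAD ⇒ DA·BBC·BBC·DA·BBC·DA
    A ↦ BBC
    D ↦ DA
  step 0 ⇒ step 1: DBB ⇒ DA·AD·AD
    B ↦ AD
    C ↦ DCB  (constrained at step 2)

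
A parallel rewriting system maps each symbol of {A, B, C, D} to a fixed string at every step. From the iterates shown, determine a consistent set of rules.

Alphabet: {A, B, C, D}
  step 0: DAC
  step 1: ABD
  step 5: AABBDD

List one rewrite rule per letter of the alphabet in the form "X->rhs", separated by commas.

A->B, B->CC, C->D, D->A

  step 0 ⇒ step 1: DAC ⇒ A·B·D
    A ↦ B
    C ↦ D
    D ↦ A
    B ↦ CC  (constrained at step 1)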